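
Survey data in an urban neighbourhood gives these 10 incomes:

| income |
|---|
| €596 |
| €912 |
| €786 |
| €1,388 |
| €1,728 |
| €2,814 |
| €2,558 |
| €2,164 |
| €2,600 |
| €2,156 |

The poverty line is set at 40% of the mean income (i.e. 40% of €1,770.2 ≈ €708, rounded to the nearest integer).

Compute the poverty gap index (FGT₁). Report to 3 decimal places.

0.016

Incomes under z: €596 (q = 1 of N = 10).
Relative gaps: (708−596)/708 = 0.1582.
Σ = 0.158192. Dividing by the full population N = 10 gives P₁ = 0.016.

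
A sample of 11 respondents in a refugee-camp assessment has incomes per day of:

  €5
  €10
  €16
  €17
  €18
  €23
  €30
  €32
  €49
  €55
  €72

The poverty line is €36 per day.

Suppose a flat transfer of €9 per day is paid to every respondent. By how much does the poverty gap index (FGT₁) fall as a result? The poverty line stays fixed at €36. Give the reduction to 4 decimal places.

0.1616

Before: below the line — €5, €10, €16, €17, €18, €23, €30, €32; poverty gap index (FGT₁) = 0.345960.
After the €9 transfer: below the line — €14, €19, €25, €26, €27, €32; poverty gap index (FGT₁) = 0.184343.
Reduction = 0.345960 − 0.184343 = 0.1616.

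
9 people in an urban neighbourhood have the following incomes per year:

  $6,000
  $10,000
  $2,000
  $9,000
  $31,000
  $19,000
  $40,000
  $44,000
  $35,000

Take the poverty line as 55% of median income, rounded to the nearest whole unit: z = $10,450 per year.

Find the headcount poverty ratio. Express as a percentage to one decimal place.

44.4%

4 of the 9 people have income below $10,450.
H = 4/9 = 44.4%.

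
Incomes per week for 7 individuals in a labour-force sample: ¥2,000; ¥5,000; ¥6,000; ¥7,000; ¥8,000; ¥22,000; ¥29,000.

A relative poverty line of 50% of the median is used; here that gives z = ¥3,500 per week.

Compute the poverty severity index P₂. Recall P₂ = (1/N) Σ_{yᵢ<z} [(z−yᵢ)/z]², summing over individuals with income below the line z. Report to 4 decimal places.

Incomes under z: ¥2,000 (q = 1 of N = 7).
Normalized shortfalls: (3500−2000)/3500 = 0.4286.
Squared: 0.1837.
Sum = 0.183673; P₂ = 0.183673 / 7 = 0.0262.

0.0262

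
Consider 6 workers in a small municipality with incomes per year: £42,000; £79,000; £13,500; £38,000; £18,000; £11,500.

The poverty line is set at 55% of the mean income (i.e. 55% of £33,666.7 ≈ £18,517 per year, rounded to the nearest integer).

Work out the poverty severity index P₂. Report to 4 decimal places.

Poor units: £11,500, £13,500, £18,000 (q = 3 of N = 6).
Normalized shortfalls: (18517−11500)/18517 = 0.3789; (18517−13500)/18517 = 0.2709; (18517−18000)/18517 = 0.0279.
Squared: 0.1436; 0.0734; 0.0008.
Sum = 0.217791; P₂ = 0.217791 / 6 = 0.0363.

0.0363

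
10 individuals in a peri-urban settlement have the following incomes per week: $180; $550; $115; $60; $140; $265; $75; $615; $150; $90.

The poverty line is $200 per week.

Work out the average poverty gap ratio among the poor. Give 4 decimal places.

Below z: $60, $75, $90, $115, $140, $150, $180 (q = 7 of N = 10).
Relative gaps: 0.7000, 0.6250, 0.5500, 0.4250, 0.3000, 0.2500, 0.1000; sum = 2.950000.
The income-gap ratio divides by q (the poor only): 2.950000 / 7 = 0.4214.

0.4214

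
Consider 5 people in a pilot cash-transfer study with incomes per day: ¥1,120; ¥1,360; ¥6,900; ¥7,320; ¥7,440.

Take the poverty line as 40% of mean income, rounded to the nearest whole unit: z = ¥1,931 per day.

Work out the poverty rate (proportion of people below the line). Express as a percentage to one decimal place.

2 of the 5 people have income below ¥1,931.
H = 2/5 = 40.0%.

40.0%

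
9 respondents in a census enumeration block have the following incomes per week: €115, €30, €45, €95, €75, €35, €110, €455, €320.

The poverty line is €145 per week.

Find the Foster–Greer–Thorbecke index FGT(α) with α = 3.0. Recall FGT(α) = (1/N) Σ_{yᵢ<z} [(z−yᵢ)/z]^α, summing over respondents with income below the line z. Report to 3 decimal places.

0.160

Below the line: €30, €35, €45, €75, €95, €110, €115 (q = 7 of N = 9).
Normalized shortfalls: (145−30)/145 = 0.7931; (145−35)/145 = 0.7586; (145−45)/145 = 0.6897; (145−75)/145 = 0.4828; (145−95)/145 = 0.3448; (145−110)/145 = 0.2414; (145−115)/145 = 0.2069.
Raised to α = 3.0: 0.49887; 0.43659; 0.32802; 0.11251; 0.04100; 0.01406; 0.00886.
Sum = 1.439911; FGT(3.0) = 1.439911 / 9 = 0.160.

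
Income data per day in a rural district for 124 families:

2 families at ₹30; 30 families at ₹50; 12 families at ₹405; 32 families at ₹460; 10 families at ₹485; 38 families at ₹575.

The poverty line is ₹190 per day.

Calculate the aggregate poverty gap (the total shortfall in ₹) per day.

₹4,520

Poor units: 2×₹30, 30×₹50 (q = 32 of N = 124).
Individual gaps: 2×(190−30) = 320; 30×(190−50) = 4200.
Aggregate gap = ₹4,520.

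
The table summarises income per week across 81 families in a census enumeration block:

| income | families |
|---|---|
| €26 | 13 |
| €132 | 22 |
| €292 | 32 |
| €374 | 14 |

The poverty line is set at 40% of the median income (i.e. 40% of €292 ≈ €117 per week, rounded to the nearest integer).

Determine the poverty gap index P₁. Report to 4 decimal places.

Incomes under z: 13×€26 (q = 13 of N = 81).
Gap ratios (z−y)/z: (117−26)/117 = 0.7778 (×13).
Sum of shortfalls = 10.111111; P₁ averages over all N: 10.111111 / 81 = 0.1248.

0.1248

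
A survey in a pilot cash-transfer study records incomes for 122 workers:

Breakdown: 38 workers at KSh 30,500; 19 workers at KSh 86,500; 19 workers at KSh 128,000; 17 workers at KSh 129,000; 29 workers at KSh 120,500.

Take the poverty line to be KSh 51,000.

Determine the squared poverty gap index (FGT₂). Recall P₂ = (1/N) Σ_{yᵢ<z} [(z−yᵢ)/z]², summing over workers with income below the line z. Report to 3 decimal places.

0.050

Below the line: 38×KSh 30,500 (q = 38 of N = 122).
Normalized shortfalls: (51000−30500)/51000 = 0.4020 (×38).
Squared: 0.1616 (×38).
Sum = 6.139754; P₂ = 6.139754 / 122 = 0.050.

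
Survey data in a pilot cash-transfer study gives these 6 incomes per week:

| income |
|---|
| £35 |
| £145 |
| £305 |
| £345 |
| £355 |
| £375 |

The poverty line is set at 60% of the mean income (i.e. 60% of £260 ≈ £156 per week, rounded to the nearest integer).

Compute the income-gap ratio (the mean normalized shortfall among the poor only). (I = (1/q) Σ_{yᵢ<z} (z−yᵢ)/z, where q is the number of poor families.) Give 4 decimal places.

0.4231

Incomes under z: £35, £145 (q = 2 of N = 6).
Shortfall ratios (z−y)/z: 0.7756, 0.0705; sum = 0.846154.
The income-gap ratio divides by q (the poor only): 0.846154 / 2 = 0.4231.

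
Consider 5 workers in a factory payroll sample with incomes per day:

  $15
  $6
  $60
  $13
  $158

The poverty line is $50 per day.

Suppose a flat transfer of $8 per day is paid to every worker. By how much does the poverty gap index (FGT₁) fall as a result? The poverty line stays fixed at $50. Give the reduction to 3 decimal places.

0.096

Before: below the line — $6, $13, $15; poverty gap index (FGT₁) = 0.46400.
After the $8 transfer: below the line — $14, $21, $23; poverty gap index (FGT₁) = 0.36800.
Reduction = 0.46400 − 0.36800 = 0.096.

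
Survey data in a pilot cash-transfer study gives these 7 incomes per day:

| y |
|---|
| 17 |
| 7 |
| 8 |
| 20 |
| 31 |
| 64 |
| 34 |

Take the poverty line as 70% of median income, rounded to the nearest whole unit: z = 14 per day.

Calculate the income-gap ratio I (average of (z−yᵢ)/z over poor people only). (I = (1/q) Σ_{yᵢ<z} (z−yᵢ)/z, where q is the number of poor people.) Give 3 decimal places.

0.464

Below z: 7, 8 (q = 2 of N = 7).
Shortfall ratios (z−y)/z: 0.5000, 0.4286; sum = 0.928571.
The income-gap ratio divides by q (the poor only): 0.928571 / 2 = 0.464.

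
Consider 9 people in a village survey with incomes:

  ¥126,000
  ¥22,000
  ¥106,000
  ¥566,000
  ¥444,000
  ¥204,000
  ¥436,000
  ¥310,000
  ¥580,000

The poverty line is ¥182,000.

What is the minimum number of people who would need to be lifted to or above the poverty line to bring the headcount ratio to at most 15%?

3 of the 9 people are poor, so H = 3/9 = 0.333.
A headcount ratio of at most 15% allows at most ⌊0.15 × 9⌋ = 1 poor people.
So at least 3 − 1 = 2 must be lifted.

2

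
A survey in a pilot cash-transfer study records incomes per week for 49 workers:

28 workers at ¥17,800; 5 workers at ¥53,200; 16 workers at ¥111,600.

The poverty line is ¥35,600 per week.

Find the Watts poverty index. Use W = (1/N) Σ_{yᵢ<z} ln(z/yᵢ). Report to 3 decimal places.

Poor units: 28×¥17,800 (q = 28 of N = 49).
Log shortfalls: ln(35600/17800) = 0.6931 (×28).
W = 19.408121 / 49 = 0.396.

0.396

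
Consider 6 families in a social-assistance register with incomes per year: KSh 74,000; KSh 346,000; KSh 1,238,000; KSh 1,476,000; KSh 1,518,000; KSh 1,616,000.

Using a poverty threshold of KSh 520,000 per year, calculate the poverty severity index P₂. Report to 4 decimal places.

0.1413

Below the line: KSh 74,000, KSh 346,000 (q = 2 of N = 6).
Gap ratios (z−y)/z: (520000−74000)/520000 = 0.8577; (520000−346000)/520000 = 0.3346.
Squared: 0.7356; 0.1120.
Sum = 0.847604; P₂ = 0.847604 / 6 = 0.1413.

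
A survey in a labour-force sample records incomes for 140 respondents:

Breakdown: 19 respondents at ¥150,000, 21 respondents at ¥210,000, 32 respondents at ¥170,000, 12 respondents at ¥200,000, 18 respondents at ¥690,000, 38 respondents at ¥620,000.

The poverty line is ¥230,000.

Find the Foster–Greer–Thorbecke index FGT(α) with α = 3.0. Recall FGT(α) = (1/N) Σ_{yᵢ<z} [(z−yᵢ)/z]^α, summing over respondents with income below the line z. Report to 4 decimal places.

Incomes under z: 19×¥150,000, 32×¥170,000, 12×¥200,000, 21×¥210,000 (q = 84 of N = 140).
Relative gaps: (230000−150000)/230000 = 0.3478 (×19); (230000−170000)/230000 = 0.2609 (×32); (230000−200000)/230000 = 0.1304 (×12); (230000−210000)/230000 = 0.0870 (×21).
Raised to α = 3.0: 0.04208 (×19); 0.01775 (×32); 0.00222 (×12); 0.00066 (×21).
Sum = 1.408071; FGT(3.0) = 1.408071 / 140 = 0.0101.

0.0101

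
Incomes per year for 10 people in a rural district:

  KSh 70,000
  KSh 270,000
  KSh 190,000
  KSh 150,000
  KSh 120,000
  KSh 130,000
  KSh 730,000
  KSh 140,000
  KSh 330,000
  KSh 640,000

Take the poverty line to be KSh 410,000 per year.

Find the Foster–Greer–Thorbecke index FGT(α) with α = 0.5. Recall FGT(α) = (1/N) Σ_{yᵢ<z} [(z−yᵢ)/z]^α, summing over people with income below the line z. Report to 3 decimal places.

Poor units: KSh 70,000, KSh 120,000, KSh 130,000, KSh 140,000, KSh 150,000, KSh 190,000, KSh 270,000, KSh 330,000 (q = 8 of N = 10).
Relative gaps: (410000−70000)/410000 = 0.8293; (410000−120000)/410000 = 0.7073; (410000−130000)/410000 = 0.6829; (410000−140000)/410000 = 0.6585; (410000−150000)/410000 = 0.6341; (410000−190000)/410000 = 0.5366; (410000−270000)/410000 = 0.3415; (410000−330000)/410000 = 0.1951.
Raised to α = 0.5: 0.91064; 0.84102; 0.82639; 0.81150; 0.79633; 0.73252; 0.58435; 0.44173.
Sum = 5.944487; FGT(0.5) = 5.944487 / 10 = 0.594.

0.594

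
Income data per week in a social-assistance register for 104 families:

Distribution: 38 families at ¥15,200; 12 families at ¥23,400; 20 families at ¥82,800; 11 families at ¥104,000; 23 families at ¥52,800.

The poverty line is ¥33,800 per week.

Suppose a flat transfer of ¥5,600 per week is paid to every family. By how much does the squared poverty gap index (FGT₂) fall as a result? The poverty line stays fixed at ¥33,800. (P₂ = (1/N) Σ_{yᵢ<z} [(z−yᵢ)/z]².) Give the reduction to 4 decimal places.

0.0652

Before: below the line — 38×¥15,200, 12×¥23,400; squared poverty gap index (FGT₂) = 0.121572.
After the ¥5,600 transfer: below the line — 38×¥20,800, 12×¥29,000; squared poverty gap index (FGT₂) = 0.056378.
Reduction = 0.121572 − 0.056378 = 0.0652.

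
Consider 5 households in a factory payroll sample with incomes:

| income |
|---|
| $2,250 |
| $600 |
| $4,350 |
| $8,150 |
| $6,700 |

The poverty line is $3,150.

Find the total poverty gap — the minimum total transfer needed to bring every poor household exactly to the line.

$3,450

Below z: $600, $2,250 (q = 2 of N = 5).
Individual gaps: 3150−600 = 2550; 3150−2250 = 900.
Aggregate gap = $3,450.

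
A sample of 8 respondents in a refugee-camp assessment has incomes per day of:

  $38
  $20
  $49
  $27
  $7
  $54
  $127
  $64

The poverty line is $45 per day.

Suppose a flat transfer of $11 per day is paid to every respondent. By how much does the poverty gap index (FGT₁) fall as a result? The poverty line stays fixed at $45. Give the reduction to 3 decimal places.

0.111

Before: below the line — $7, $20, $27, $38; poverty gap index (FGT₁) = 0.24444.
After the $11 transfer: below the line — $18, $31, $38; poverty gap index (FGT₁) = 0.13333.
Reduction = 0.24444 − 0.13333 = 0.111.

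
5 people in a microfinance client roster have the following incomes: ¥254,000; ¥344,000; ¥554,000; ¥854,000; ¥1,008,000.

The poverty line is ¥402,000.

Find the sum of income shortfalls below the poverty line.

¥206,000

Poor units: ¥254,000, ¥344,000 (q = 2 of N = 5).
Individual gaps: 402000−254000 = 148000; 402000−344000 = 58000.
Aggregate gap = ¥206,000.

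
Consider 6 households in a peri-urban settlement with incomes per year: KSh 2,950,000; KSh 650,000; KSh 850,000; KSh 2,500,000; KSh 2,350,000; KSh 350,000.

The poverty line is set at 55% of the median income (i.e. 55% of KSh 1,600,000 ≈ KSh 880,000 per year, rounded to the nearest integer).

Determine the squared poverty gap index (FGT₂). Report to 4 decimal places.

0.0720

Incomes under z: KSh 350,000, KSh 650,000, KSh 850,000 (q = 3 of N = 6).
Shortfall ratios: (880000−350000)/880000 = 0.6023; (880000−650000)/880000 = 0.2614; (880000−850000)/880000 = 0.0341.
Squared: 0.3627; 0.0683; 0.0012.
Sum = 0.432206; P₂ = 0.432206 / 6 = 0.0720.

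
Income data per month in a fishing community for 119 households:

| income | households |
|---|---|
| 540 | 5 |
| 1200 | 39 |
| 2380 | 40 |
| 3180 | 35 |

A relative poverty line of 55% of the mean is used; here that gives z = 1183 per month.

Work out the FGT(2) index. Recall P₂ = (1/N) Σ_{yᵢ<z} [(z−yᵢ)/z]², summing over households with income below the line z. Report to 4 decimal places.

0.0124

Incomes under z: 5×540 (q = 5 of N = 119).
Normalized shortfalls: (1183−540)/1183 = 0.5435 (×5).
Squared: 0.2954 (×5).
Sum = 1.477143; P₂ = 1.477143 / 119 = 0.0124.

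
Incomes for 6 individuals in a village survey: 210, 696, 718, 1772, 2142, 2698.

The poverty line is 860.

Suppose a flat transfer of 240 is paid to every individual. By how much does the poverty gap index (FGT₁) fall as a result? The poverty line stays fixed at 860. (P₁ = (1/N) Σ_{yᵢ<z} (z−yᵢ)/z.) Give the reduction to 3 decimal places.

0.106

Before: below the line — 210, 696, 718; poverty gap index (FGT₁) = 0.18527.
After the 240 transfer: below the line — 450; poverty gap index (FGT₁) = 0.07946.
Reduction = 0.18527 − 0.07946 = 0.106.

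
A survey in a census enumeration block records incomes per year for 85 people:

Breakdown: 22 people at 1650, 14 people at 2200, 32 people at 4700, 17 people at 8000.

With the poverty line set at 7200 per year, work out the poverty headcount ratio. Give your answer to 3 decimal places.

68 of the 85 people have income below 7200.
H = 68/85 = 0.800.

0.800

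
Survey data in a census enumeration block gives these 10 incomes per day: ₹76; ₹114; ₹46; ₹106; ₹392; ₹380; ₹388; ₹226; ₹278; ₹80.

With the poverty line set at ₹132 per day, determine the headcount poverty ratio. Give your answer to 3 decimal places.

0.500

5 of the 10 individuals have income below ₹132.
H = 5/10 = 0.500.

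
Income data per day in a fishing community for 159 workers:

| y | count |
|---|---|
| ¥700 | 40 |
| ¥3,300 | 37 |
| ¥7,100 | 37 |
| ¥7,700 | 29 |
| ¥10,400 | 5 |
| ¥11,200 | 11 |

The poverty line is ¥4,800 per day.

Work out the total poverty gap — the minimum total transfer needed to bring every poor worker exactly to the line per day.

¥219,500

Below the line: 40×¥700, 37×¥3,300 (q = 77 of N = 159).
Individual gaps: 40×(4800−700) = 164000; 37×(4800−3300) = 55500.
Aggregate gap = ¥219,500.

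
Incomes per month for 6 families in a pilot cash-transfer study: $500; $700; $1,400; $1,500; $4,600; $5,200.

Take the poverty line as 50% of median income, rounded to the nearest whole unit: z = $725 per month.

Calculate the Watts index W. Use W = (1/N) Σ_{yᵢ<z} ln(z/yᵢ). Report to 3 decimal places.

Below the line: $500, $700 (q = 2 of N = 6).
Log shortfalls: ln(725/500) = 0.3716; ln(725/700) = 0.0351.
W = 0.406655 / 6 = 0.068.

0.068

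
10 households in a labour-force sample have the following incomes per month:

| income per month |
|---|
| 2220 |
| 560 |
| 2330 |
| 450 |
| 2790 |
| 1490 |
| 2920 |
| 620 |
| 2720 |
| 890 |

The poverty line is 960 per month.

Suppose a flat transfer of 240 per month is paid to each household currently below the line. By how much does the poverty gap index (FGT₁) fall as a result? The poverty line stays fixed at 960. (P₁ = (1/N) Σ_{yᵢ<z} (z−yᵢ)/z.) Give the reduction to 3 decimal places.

Before: below the line — 450, 560, 620, 890; poverty gap index (FGT₁) = 0.13750.
After the 240 transfer: below the line — 690, 800, 860; poverty gap index (FGT₁) = 0.05521.
Reduction = 0.13750 − 0.05521 = 0.082.

0.082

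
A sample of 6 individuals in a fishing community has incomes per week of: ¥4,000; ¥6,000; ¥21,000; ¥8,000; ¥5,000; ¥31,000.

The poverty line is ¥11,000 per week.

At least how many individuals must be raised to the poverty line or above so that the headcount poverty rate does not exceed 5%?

4

Currently q = 4 of N = 6 are below the line (H = 0.667).
A headcount ratio of at most 5% allows at most ⌊0.05 × 6⌋ = 0 poor individuals.
So at least 4 − 0 = 4 must be lifted.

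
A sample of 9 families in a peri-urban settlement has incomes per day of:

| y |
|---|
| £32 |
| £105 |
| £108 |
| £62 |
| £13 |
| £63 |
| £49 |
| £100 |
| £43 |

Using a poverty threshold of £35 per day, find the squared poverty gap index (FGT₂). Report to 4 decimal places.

0.0447

Poor units: £13, £32 (q = 2 of N = 9).
Normalized shortfalls: (35−13)/35 = 0.6286; (35−32)/35 = 0.0857.
Squared: 0.3951; 0.0073.
Sum = 0.402449; P₂ = 0.402449 / 9 = 0.0447.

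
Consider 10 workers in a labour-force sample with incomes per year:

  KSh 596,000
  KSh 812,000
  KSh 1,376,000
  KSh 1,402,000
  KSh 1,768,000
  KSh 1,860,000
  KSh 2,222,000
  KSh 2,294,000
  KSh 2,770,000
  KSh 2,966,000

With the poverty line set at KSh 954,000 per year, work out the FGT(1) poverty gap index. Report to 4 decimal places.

Below z: KSh 596,000, KSh 812,000 (q = 2 of N = 10).
Relative gaps: (954000−596000)/954000 = 0.3753; (954000−812000)/954000 = 0.1488.
Sum of shortfalls = 0.524109; P₁ averages over all N: 0.524109 / 10 = 0.0524.

0.0524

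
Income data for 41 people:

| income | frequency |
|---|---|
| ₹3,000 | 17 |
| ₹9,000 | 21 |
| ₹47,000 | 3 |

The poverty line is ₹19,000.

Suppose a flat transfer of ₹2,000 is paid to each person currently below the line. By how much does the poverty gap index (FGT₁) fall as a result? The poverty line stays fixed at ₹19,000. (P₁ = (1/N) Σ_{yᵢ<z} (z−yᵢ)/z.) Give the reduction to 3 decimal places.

Before: below the line — 17×₹3,000, 21×₹9,000; poverty gap index (FGT₁) = 0.61874.
After the ₹2,000 transfer: below the line — 17×₹5,000, 21×₹11,000; poverty gap index (FGT₁) = 0.52118.
Reduction = 0.61874 − 0.52118 = 0.098.

0.098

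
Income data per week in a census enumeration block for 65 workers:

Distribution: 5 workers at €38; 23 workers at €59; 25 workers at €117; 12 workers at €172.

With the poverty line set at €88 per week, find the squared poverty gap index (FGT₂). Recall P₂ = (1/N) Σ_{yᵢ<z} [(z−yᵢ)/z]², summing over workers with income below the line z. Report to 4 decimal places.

0.0633

Incomes under z: 5×€38, 23×€59 (q = 28 of N = 65).
Gap ratios (z−y)/z: (88−38)/88 = 0.5682 (×5); (88−59)/88 = 0.3295 (×23).
Squared: 0.3228 (×5); 0.1086 (×23).
Sum = 4.111958; P₂ = 4.111958 / 65 = 0.0633.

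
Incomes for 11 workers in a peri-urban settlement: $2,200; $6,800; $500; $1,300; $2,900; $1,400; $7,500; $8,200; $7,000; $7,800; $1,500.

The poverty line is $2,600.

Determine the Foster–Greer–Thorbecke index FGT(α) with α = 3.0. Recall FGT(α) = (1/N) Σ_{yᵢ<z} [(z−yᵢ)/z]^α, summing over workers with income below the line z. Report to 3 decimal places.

0.075

Below z: $500, $1,300, $1,400, $1,500, $2,200 (q = 5 of N = 11).
Shortfall ratios: (2600−500)/2600 = 0.8077; (2600−1300)/2600 = 0.5000; (2600−1400)/2600 = 0.4615; (2600−1500)/2600 = 0.4231; (2600−2200)/2600 = 0.1538.
Raised to α = 3.0: 0.52691; 0.12500; 0.09832; 0.07573; 0.00364.
Sum = 0.829597; FGT(3.0) = 0.829597 / 11 = 0.075.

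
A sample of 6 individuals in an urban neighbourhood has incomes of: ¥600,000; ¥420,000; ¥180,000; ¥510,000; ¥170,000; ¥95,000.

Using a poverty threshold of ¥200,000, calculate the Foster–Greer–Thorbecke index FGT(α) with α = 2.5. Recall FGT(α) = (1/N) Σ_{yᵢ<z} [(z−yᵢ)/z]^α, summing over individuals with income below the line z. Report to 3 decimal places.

0.035

Below the line: ¥95,000, ¥170,000, ¥180,000 (q = 3 of N = 6).
Normalized shortfalls: (200000−95000)/200000 = 0.5250; (200000−170000)/200000 = 0.1500; (200000−180000)/200000 = 0.1000.
Raised to α = 2.5: 0.19971; 0.00871; 0.00316.
Sum = 0.211586; FGT(2.5) = 0.211586 / 6 = 0.035.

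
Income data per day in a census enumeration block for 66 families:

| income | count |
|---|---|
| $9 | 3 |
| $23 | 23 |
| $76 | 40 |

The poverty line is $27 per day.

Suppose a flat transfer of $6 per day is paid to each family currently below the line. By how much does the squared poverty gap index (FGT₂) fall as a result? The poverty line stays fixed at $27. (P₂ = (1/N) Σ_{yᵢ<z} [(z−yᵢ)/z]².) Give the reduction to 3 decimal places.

Before: below the line — 3×$9, 23×$23; squared poverty gap index (FGT₂) = 0.02785.
After the $6 transfer: below the line — 3×$15; squared poverty gap index (FGT₂) = 0.00898.
Reduction = 0.02785 − 0.00898 = 0.019.

0.019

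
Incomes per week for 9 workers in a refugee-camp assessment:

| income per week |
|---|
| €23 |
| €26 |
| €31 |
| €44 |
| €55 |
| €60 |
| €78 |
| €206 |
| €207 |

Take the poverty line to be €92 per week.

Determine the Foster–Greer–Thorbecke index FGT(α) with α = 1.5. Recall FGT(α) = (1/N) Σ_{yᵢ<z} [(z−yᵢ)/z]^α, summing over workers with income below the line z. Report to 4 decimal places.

Incomes under z: €23, €26, €31, €44, €55, €60, €78 (q = 7 of N = 9).
Gap ratios (z−y)/z: (92−23)/92 = 0.7500; (92−26)/92 = 0.7174; (92−31)/92 = 0.6630; (92−44)/92 = 0.5217; (92−55)/92 = 0.4022; (92−60)/92 = 0.3478; (92−78)/92 = 0.1522.
Raised to α = 1.5: 0.64952; 0.60762; 0.53990; 0.37686; 0.25505; 0.20514; 0.05936.
Sum = 2.693448; FGT(1.5) = 2.693448 / 9 = 0.2993.

0.2993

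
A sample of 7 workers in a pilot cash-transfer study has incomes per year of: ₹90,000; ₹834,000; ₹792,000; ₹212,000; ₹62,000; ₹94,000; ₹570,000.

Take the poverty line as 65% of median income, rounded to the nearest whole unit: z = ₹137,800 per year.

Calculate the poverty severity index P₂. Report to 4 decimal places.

0.0748

Incomes under z: ₹62,000, ₹90,000, ₹94,000 (q = 3 of N = 7).
Shortfall ratios: (137800−62000)/137800 = 0.5501; (137800−90000)/137800 = 0.3469; (137800−94000)/137800 = 0.3179.
Squared: 0.3026; 0.1203; 0.1010.
Sum = 0.523935; P₂ = 0.523935 / 7 = 0.0748.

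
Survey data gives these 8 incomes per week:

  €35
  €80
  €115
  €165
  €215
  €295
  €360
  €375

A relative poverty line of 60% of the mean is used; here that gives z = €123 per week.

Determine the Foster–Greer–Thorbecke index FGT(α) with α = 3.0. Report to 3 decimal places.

0.051

Poor units: €35, €80, €115 (q = 3 of N = 8).
Relative gaps: (123−35)/123 = 0.7154; (123−80)/123 = 0.3496; (123−115)/123 = 0.0650.
Raised to α = 3.0: 0.36621; 0.04273; 0.00028.
Sum = 0.409213; FGT(3.0) = 0.409213 / 8 = 0.051.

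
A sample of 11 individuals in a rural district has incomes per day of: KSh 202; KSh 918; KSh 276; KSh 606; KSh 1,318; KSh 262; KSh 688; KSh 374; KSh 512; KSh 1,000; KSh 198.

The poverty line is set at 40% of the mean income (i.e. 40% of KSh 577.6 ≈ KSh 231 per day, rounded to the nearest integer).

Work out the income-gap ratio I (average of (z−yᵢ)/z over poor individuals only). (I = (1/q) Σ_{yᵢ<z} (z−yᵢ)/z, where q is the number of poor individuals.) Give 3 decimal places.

Poor units: KSh 198, KSh 202 (q = 2 of N = 11).
Shortfall ratios (z−y)/z: 0.1429, 0.1255; sum = 0.268398.
I averages over the q = 2 poor units only: 0.268398 / 2 = 0.134.

0.134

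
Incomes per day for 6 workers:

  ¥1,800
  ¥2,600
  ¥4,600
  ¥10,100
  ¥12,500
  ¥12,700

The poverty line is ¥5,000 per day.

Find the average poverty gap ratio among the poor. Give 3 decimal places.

Incomes under z: ¥1,800, ¥2,600, ¥4,600 (q = 3 of N = 6).
Shortfall ratios (z−y)/z: 0.6400, 0.4800, 0.0800; sum = 1.200000.
I averages over the q = 3 poor units only: 1.200000 / 3 = 0.400.

0.400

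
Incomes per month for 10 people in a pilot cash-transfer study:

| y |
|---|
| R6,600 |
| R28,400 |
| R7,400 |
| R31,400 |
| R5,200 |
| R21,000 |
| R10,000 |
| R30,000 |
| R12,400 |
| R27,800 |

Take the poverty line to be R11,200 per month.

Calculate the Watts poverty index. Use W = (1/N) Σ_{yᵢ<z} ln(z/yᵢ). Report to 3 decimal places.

Poor units: R5,200, R6,600, R7,400, R10,000 (q = 4 of N = 10).
Log gaps: ln(11200/5200) = 0.7673; ln(11200/6600) = 0.5288; ln(11200/7400) = 0.4144; ln(11200/10000) = 0.1133.
W = 1.823862 / 10 = 0.182.

0.182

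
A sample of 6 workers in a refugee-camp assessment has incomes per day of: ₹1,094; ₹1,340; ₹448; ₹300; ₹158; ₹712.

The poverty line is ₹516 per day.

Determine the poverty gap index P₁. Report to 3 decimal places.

0.207

Poor units: ₹158, ₹300, ₹448 (q = 3 of N = 6).
Gap ratios (z−y)/z: (516−158)/516 = 0.6938; (516−300)/516 = 0.4186; (516−448)/516 = 0.1318.
Σ = 1.244186. Dividing by the full population N = 6 gives P₁ = 0.207.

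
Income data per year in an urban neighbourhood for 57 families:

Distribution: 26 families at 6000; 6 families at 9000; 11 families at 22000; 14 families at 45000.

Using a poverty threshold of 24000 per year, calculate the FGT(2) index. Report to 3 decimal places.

Below z: 26×6000, 6×9000, 11×22000 (q = 43 of N = 57).
Gap ratios (z−y)/z: (24000−6000)/24000 = 0.7500 (×26); (24000−9000)/24000 = 0.6250 (×6); (24000−22000)/24000 = 0.0833 (×11).
Squared: 0.5625 (×26); 0.3906 (×6); 0.0069 (×11).
Sum = 17.045139; P₂ = 17.045139 / 57 = 0.299.

0.299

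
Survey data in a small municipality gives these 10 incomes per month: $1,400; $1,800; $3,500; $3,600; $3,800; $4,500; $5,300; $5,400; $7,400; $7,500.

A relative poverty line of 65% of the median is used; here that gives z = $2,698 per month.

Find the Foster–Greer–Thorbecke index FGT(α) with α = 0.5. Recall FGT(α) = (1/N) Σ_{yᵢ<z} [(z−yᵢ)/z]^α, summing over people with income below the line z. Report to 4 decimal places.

Poor units: $1,400, $1,800 (q = 2 of N = 10).
Gap ratios (z−y)/z: (2698−1400)/2698 = 0.4811; (2698−1800)/2698 = 0.3328.
Raised to α = 0.5: 0.69361; 0.57692.
Sum = 1.270534; FGT(0.5) = 1.270534 / 10 = 0.1271.

0.1271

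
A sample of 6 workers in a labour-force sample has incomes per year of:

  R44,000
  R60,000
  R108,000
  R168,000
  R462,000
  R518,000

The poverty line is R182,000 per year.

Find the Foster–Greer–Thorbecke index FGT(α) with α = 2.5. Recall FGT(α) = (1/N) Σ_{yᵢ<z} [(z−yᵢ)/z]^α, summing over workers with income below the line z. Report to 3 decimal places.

0.163

Below the line: R44,000, R60,000, R108,000, R168,000 (q = 4 of N = 6).
Gap ratios (z−y)/z: (182000−44000)/182000 = 0.7582; (182000−60000)/182000 = 0.6703; (182000−108000)/182000 = 0.4066; (182000−168000)/182000 = 0.0769.
Raised to α = 2.5: 0.50063; 0.36789; 0.10541; 0.00164.
Sum = 0.975581; FGT(2.5) = 0.975581 / 6 = 0.163.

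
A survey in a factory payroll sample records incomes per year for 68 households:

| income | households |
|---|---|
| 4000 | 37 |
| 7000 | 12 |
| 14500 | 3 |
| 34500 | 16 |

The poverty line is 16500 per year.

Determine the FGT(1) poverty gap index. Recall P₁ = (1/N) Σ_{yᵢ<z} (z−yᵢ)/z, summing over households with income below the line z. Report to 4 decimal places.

0.5192

Below the line: 37×4000, 12×7000, 3×14500 (q = 52 of N = 68).
Gap ratios (z−y)/z: (16500−4000)/16500 = 0.7576 (×37); (16500−7000)/16500 = 0.5758 (×12); (16500−14500)/16500 = 0.1212 (×3).
Σ = 35.303030. Dividing by the full population N = 68 gives P₁ = 0.5192.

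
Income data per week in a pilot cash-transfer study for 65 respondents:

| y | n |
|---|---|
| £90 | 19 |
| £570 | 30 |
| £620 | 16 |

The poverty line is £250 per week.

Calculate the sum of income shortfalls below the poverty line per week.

Below z: 19×£90 (q = 19 of N = 65).
Individual gaps: 19×(250−90) = 3040.
Aggregate gap = £3,040.

£3,040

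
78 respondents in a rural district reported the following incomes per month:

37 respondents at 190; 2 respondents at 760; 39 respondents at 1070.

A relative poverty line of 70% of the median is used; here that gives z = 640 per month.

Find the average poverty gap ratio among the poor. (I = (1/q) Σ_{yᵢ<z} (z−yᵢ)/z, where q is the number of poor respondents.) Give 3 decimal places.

Poor units: 37×190 (q = 37 of N = 78).
Relative gaps: 0.7031 (×37); sum = 26.015625.
The income-gap ratio divides by q (the poor only): 26.015625 / 37 = 0.703.

0.703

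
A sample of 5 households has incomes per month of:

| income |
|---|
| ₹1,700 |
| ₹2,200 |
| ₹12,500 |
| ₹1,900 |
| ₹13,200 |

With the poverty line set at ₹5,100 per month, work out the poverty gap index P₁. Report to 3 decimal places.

0.373

Below z: ₹1,700, ₹1,900, ₹2,200 (q = 3 of N = 5).
Normalized shortfalls: (5100−1700)/5100 = 0.6667; (5100−1900)/5100 = 0.6275; (5100−2200)/5100 = 0.5686.
Σ = 1.862745. Dividing by the full population N = 5 gives P₁ = 0.373.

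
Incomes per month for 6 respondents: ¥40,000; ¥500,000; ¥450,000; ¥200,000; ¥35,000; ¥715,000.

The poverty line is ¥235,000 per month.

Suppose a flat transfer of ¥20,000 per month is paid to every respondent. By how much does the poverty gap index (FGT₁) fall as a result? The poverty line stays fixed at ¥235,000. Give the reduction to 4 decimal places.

0.0426

Before: below the line — ¥35,000, ¥40,000, ¥200,000; poverty gap index (FGT₁) = 0.304965.
After the ¥20,000 transfer: below the line — ¥55,000, ¥60,000, ¥220,000; poverty gap index (FGT₁) = 0.262411.
Reduction = 0.304965 − 0.262411 = 0.0426.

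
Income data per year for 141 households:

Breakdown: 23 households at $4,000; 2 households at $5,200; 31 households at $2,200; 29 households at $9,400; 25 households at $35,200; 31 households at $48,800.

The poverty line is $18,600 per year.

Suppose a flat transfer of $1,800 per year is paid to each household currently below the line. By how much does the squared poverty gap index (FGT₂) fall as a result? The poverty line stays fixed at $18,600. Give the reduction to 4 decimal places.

0.0783

Before: below the line — 31×$2,200, 23×$4,000, 2×$5,200, 29×$9,400; squared poverty gap index (FGT₂) = 0.329110.
After the $1,800 transfer: below the line — 31×$4,000, 23×$5,800, 2×$7,000, 29×$11,200; squared poverty gap index (FGT₂) = 0.250786.
Reduction = 0.329110 − 0.250786 = 0.0783.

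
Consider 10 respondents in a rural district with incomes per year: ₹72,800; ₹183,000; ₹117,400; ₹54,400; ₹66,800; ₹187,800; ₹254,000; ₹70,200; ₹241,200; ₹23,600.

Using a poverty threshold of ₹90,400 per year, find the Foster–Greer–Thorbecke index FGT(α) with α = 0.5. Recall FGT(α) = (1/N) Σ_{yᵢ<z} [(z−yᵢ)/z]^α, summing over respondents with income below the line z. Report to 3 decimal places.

0.292

Below z: ₹23,600, ₹54,400, ₹66,800, ₹70,200, ₹72,800 (q = 5 of N = 10).
Normalized shortfalls: (90400−23600)/90400 = 0.7389; (90400−54400)/90400 = 0.3982; (90400−66800)/90400 = 0.2611; (90400−70200)/90400 = 0.2235; (90400−72800)/90400 = 0.1947.
Raised to α = 0.5: 0.85962; 0.63105; 0.51094; 0.47271; 0.44124.
Sum = 2.915556; FGT(0.5) = 2.915556 / 10 = 0.292.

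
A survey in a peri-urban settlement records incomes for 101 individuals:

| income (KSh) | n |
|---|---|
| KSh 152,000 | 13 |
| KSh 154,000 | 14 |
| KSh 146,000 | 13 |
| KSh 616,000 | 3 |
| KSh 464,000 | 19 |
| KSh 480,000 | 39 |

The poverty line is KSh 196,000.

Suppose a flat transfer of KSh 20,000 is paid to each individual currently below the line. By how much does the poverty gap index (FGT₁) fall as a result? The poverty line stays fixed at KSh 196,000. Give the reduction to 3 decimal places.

Before: below the line — 13×KSh 146,000, 13×KSh 152,000, 14×KSh 154,000; poverty gap index (FGT₁) = 0.09143.
After the KSh 20,000 transfer: below the line — 13×KSh 166,000, 13×KSh 172,000, 14×KSh 174,000; poverty gap index (FGT₁) = 0.05102.
Reduction = 0.09143 − 0.05102 = 0.040.

0.040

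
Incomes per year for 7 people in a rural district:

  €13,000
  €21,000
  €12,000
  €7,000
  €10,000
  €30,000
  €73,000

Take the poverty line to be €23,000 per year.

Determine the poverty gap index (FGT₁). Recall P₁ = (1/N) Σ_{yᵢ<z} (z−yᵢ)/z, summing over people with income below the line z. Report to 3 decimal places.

Below z: €7,000, €10,000, €12,000, €13,000, €21,000 (q = 5 of N = 7).
Gap ratios (z−y)/z: (23000−7000)/23000 = 0.6957; (23000−10000)/23000 = 0.5652; (23000−12000)/23000 = 0.4783; (23000−13000)/23000 = 0.4348; (23000−21000)/23000 = 0.0870.
Sum of shortfalls = 2.260870; P₁ averages over all N: 2.260870 / 7 = 0.323.

0.323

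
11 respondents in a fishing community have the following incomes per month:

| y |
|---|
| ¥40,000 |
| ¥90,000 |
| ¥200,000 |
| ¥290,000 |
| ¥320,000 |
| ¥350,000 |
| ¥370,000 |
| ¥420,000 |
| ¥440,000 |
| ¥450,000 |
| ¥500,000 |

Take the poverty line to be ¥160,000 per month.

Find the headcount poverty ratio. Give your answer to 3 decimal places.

0.182

2 of the 11 respondents have income below ¥160,000.
H = 2/11 = 0.182.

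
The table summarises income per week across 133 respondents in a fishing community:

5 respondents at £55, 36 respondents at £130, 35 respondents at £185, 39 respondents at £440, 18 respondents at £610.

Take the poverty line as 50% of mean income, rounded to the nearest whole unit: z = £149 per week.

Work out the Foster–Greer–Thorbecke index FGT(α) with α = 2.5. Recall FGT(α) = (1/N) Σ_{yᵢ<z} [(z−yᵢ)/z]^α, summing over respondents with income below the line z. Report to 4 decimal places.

0.0135

Poor units: 5×£55, 36×£130 (q = 41 of N = 133).
Gap ratios (z−y)/z: (149−55)/149 = 0.6309 (×5); (149−130)/149 = 0.1275 (×36).
Raised to α = 2.5: 0.31612 (×5); 0.00581 (×36).
Sum = 1.789643; FGT(2.5) = 1.789643 / 133 = 0.0135.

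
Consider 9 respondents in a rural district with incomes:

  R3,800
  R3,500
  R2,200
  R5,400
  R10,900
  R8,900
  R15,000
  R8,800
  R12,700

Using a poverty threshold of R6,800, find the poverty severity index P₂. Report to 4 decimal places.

0.1033

Incomes under z: R2,200, R3,500, R3,800, R5,400 (q = 4 of N = 9).
Shortfall ratios: (6800−2200)/6800 = 0.6765; (6800−3500)/6800 = 0.4853; (6800−3800)/6800 = 0.4412; (6800−5400)/6800 = 0.2059.
Squared: 0.4576; 0.2355; 0.1946; 0.0424.
Sum = 0.930147; P₂ = 0.930147 / 9 = 0.1033.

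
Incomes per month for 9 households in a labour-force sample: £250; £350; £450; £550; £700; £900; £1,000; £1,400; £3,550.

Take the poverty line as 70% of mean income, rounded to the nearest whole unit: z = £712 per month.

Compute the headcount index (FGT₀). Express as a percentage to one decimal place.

5 of the 9 households have income below £712.
H = 5/9 = 55.6%.

55.6%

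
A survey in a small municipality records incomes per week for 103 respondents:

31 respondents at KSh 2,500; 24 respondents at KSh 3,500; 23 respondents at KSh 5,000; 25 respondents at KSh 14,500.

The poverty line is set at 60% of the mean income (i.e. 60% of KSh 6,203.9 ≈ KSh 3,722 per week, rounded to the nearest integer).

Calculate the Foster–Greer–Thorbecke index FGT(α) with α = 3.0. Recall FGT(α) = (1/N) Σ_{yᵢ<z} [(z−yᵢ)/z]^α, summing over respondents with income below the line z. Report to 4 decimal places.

0.0107

Below the line: 31×KSh 2,500, 24×KSh 3,500 (q = 55 of N = 103).
Gap ratios (z−y)/z: (3722−2500)/3722 = 0.3283 (×31); (3722−3500)/3722 = 0.0596 (×24).
Raised to α = 3.0: 0.03539 (×31); 0.00021 (×24).
Sum = 1.102193; FGT(3.0) = 1.102193 / 103 = 0.0107.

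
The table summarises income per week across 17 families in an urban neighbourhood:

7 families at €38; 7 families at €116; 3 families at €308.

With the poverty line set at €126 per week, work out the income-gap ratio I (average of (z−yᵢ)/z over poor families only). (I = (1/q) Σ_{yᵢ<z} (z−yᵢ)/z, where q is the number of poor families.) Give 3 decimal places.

Below z: 7×€38, 7×€116 (q = 14 of N = 17).
Relative gaps: 0.6984 (×7), 0.0794 (×7); sum = 5.444444.
The income-gap ratio divides by q (the poor only): 5.444444 / 14 = 0.389.

0.389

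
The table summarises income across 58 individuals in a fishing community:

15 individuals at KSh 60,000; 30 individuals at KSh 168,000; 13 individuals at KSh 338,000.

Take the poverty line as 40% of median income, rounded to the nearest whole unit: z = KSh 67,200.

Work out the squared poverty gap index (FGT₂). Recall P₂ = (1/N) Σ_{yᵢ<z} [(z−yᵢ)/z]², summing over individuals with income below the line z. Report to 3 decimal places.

Below z: 15×KSh 60,000 (q = 15 of N = 58).
Shortfall ratios: (67200−60000)/67200 = 0.1071 (×15).
Squared: 0.0115 (×15).
Sum = 0.172194; P₂ = 0.172194 / 58 = 0.003.

0.003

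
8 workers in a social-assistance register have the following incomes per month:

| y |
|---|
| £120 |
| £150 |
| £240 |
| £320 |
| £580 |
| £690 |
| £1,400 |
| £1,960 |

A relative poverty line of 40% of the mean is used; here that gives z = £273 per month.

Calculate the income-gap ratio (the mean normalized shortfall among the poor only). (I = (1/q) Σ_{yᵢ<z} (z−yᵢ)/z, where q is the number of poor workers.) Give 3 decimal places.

Poor units: £120, £150, £240 (q = 3 of N = 8).
Shortfall ratios (z−y)/z: 0.5604, 0.4505, 0.1209; sum = 1.131868.
The income-gap ratio divides by q (the poor only): 1.131868 / 3 = 0.377.

0.377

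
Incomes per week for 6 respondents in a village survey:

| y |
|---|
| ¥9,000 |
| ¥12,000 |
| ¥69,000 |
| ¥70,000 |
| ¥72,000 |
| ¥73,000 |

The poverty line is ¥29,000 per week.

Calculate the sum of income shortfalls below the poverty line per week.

¥37,000

Below the line: ¥9,000, ¥12,000 (q = 2 of N = 6).
Individual gaps: 29000−9000 = 20000; 29000−12000 = 17000.
Aggregate gap = ¥37,000.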